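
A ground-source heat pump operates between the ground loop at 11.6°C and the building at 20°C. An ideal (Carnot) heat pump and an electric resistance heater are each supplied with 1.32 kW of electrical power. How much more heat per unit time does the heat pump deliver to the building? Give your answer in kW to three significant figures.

In absolute terms T_C = 284.75 K and T_H = 293.15 K, so ΔT = 8.400 K.
COP_Carnot = T_H/ΔT = 293.15/8.400 = 34.90.
The heat pump delivers Q̇_H = COP × Ẇ = 46.07 kW; the resistance heater delivers Ẇ = 1.320 kW.
Extra = (COP − 1)·Ẇ = 44.75 kW.

44.7 kW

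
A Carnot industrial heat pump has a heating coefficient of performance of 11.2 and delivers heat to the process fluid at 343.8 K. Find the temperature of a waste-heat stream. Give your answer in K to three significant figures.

313 K

COP_HP = T_H/(T_H − T_C) gives T_H − T_C = T_H/COP.
With T_H = 343.80 K, T_C = 343.80 × (1 − 1/11.2) = 313.10 K.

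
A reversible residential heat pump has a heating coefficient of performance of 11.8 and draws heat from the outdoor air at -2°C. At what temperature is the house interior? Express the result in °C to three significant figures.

23.1 °C

COP_HP = T_H/(T_H − T_C) rearranges to T_H = COP·T_C/(COP − 1).
With T_C = 271.15 K, T_H = 11.8 × 271.15/10.80 = 296.26 K.
Converting, 296.26 K = 23.11°C.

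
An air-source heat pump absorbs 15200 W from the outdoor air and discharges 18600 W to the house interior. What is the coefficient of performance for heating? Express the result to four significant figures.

5.471

The first law gives Q̇_H = Q̇_C + Ẇ, so the three rates are Q̇_C = 15200, Q̇_H = 18600, Ẇ = 3400 W.
COP_HP = Q̇_H/Ẇ = 18600/3400 = 5.471.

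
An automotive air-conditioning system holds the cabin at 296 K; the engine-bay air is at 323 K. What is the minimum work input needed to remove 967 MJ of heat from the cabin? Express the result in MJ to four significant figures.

88.21 MJ

The reservoir spacing is ΔT = 323 − 296 = 27.00 K.
The reversible limit is COP_R = T_C/ΔT = 10.96, so W_min = Q_C/COP = Q_C·ΔT/T_C.
W_min = 967.0 × 27.00/296.00 = 88.21 MJ.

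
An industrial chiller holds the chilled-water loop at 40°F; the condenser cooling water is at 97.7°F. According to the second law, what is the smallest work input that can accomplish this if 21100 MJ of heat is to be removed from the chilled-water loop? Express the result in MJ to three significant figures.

In absolute terms T_C = 277.59 K and T_H = 309.65 K, so ΔT = 32.06 K.
The reversible limit is COP_R = T_C/ΔT = 8.660, so W_min = Q_C/COP = Q_C·ΔT/T_C.
W_min = 21100 × 32.06/277.59 = 2437 MJ.

2440 MJ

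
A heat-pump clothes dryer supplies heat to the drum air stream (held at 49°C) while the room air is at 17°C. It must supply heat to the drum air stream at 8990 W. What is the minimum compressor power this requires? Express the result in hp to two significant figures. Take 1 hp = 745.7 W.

In absolute terms T_C = 290.15 K and T_H = 322.15 K, so ΔT = 32.00 K.
COP_Carnot = T_H/ΔT = 322.15/32.00 = 10.07.
Ẇ_min = Q̇/COP_Carnot = 8990/10.07 = 893.0 W = 1.198 hp.

1.2 hp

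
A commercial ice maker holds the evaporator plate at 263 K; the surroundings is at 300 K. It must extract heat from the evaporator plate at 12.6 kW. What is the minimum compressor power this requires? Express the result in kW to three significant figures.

The reservoir spacing is ΔT = 300 − 263 = 37.00 K.
COP_Carnot = T_C/ΔT = 263.00/37.00 = 7.108.
Ẇ_min = Q̇/COP_Carnot = 12.60/7.108 = 1.773 kW.

1.77 kW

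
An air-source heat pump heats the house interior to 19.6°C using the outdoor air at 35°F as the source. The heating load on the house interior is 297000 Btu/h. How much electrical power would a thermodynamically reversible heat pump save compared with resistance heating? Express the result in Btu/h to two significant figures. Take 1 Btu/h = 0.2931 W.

280000 Btu/h

In absolute terms T_C = 274.82 K and T_H = 292.75 K, so ΔT = 17.93 K.
COP_Carnot = T_H/ΔT = 292.75/17.93 = 16.32.
Resistance heating needs Ẇ_res = Q̇_H = 297000 Btu/h; the reversible heat pump needs only Ẇ_hp = Q̇_H/COP = 18190 Btu/h.
Saving = 297000 − 18190 = 278800 Btu/h.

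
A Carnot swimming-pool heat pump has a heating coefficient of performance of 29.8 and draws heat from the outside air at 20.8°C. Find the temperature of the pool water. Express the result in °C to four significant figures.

COP_HP = T_H/(T_H − T_C) rearranges to T_H = COP·T_C/(COP − 1).
With T_C = 293.95 K, T_H = 29.8 × 293.95/28.80 = 304.16 K.
Converting, 304.16 K = 31.01°C.

31.01 °C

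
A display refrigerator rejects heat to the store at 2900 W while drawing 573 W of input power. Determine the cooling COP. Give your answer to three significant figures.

4.06

The first law gives Q̇_H = Q̇_C + Ẇ, so the three rates are Q̇_C = 2327, Q̇_H = 2900, Ẇ = 573.0 W.
COP_R = Q̇_C/Ẇ = 2327/573.0 = 4.061.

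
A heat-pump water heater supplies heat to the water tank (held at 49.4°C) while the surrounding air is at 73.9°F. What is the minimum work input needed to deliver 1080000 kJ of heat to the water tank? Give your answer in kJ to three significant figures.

In absolute terms T_C = 296.43 K and T_H = 322.55 K, so ΔT = 26.12 K.
The reversible limit is COP_HP = T_H/ΔT = 12.35, so W_min = Q_H/COP = Q_H·ΔT/T_H.
W_min = 1080000 × 26.12/322.55 = 87470 kJ.

87500 kJ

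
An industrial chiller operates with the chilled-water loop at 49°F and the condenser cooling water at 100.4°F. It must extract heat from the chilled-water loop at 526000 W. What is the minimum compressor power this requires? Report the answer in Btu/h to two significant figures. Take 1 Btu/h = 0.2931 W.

In absolute terms T_C = 282.59 K and T_H = 311.15 K, so ΔT = 28.56 K.
COP_Carnot = T_C/ΔT = 282.59/28.56 = 9.896.
Ẇ_min = Q̇/COP_Carnot = 526000/9.896 = 53150 W = 181300 Btu/h.

180000 Btu/h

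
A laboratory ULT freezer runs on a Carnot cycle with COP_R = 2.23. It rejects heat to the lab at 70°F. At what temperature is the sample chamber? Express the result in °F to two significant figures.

-94 °F

For a Carnot refrigerator COP_R = T_C/(T_H − T_C), so T_C = COP·T_H/(1 + COP).
With T_H = 294.26 K, T_C = 2.23 × 294.26/3.230 = 203.16 K.
Converting, 203.16 K = -93.98°F.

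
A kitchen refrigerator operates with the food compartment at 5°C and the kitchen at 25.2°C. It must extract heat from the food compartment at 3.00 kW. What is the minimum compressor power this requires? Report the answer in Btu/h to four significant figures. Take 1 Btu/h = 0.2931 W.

In absolute terms T_C = 278.15 K and T_H = 298.35 K, so ΔT = 20.20 K.
COP_Carnot = T_C/ΔT = 278.15/20.20 = 13.77.
Ẇ_min = Q̇/COP_Carnot = 3.000/13.77 = 0.2179 kW = 743.3 Btu/h.

743.3 Btu/h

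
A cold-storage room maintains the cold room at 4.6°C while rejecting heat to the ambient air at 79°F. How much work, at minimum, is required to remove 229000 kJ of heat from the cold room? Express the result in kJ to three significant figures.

In absolute terms T_C = 277.75 K and T_H = 299.26 K, so ΔT = 21.51 K.
The reversible limit is COP_R = T_C/ΔT = 12.91, so W_min = Q_C/COP = Q_C·ΔT/T_C.
W_min = 229000 × 21.51/277.75 = 17740 kJ.

17700 kJ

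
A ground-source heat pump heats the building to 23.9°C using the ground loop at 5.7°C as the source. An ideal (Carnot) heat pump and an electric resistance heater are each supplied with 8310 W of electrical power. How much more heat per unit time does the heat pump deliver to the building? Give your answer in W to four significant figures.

In absolute terms T_C = 278.85 K and T_H = 297.05 K, so ΔT = 18.20 K.
COP_Carnot = T_H/ΔT = 297.05/18.20 = 16.32.
The heat pump delivers Q̇_H = COP × Ẇ = 135600 W; the resistance heater delivers Ẇ = 8310 W.
Extra = (COP − 1)·Ẇ = 127300 W.

127300 W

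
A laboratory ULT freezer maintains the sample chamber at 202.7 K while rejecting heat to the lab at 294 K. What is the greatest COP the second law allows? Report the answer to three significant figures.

The reservoir spacing is ΔT = 294 − 202.7 = 91.30 K.
For a reversible cycle, COP_Carnot = T_C/ΔT = 202.70/91.30 = 2.220.

2.22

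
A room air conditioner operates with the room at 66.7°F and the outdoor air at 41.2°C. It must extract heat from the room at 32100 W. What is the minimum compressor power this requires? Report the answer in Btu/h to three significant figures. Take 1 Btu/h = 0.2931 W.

In absolute terms T_C = 292.43 K and T_H = 314.35 K, so ΔT = 21.92 K.
COP_Carnot = T_C/ΔT = 292.43/21.92 = 13.34.
Ẇ_min = Q̇/COP_Carnot = 32100/13.34 = 2406 W = 8210 Btu/h.

8210 Btu/h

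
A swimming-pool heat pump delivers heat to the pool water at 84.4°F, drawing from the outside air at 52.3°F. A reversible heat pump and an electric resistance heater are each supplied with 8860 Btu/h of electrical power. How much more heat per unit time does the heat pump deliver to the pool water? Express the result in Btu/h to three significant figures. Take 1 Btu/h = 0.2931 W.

In absolute terms T_C = 284.43 K and T_H = 302.26 K, so ΔT = 17.83 K.
COP_Carnot = T_H/ΔT = 302.26/17.83 = 16.95.
The heat pump delivers Q̇_H = COP × Ẇ = 150200 Btu/h; the resistance heater delivers Ẇ = 8860 Btu/h.
Extra = (COP − 1)·Ẇ = 141300 Btu/h.

141000 Btu/h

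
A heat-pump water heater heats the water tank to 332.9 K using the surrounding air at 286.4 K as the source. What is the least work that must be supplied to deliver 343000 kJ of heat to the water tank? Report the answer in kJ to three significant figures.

The reservoir spacing is ΔT = 332.9 − 286.4 = 46.50 K.
The reversible limit is COP_HP = T_H/ΔT = 7.159, so W_min = Q_H/COP = Q_H·ΔT/T_H.
W_min = 343000 × 46.50/332.90 = 47910 kJ.

47900 kJ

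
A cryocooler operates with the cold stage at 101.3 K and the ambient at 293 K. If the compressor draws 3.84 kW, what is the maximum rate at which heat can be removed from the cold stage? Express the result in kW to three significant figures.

2.03 kW

The reservoir spacing is ΔT = 293 − 101.3 = 191.7 K.
COP_Carnot = T_C/ΔT = 101.30/191.7 = 0.5284.
Q̇_max = COP_Carnot × Ẇ = 0.5284 × 3.840 kW = 2.029 kW.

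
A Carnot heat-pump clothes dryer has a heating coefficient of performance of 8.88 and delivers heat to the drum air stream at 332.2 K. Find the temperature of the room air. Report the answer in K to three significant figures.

COP_HP = T_H/(T_H − T_C) gives T_H − T_C = T_H/COP.
With T_H = 332.20 K, T_C = 332.20 × (1 − 1/8.88) = 294.79 K.

295 K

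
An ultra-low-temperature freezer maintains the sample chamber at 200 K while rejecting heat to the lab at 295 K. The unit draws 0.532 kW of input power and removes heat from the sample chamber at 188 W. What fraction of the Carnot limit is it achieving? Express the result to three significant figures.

Converting, Q̇_C = 188.0 W = 0.1880 kW, so COP_actual = Q̇_C/Ẇ = 0.1880/0.5320 = 0.3534.
The reservoir spacing is ΔT = 295 − 200 = 95.00 K.
COP_Carnot = T_C/ΔT = 200.00/95.00 = 2.105.
η_II = COP_actual/COP_Carnot = 0.3534/2.105 = 0.1679.

0.168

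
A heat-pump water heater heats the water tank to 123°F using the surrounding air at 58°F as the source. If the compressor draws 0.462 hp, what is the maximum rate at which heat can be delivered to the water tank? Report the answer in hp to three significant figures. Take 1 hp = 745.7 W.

In absolute terms T_C = 287.59 K and T_H = 323.71 K, so ΔT = 36.11 K.
COP_Carnot = T_H/ΔT = 323.71/36.11 = 8.964.
Q̇_max = COP_Carnot × Ẇ = 8.964 × 0.4620 hp = 4.141 hp.

4.14 hp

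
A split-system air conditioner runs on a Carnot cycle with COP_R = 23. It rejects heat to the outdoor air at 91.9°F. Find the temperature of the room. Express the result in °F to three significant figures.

For a Carnot refrigerator COP_R = T_C/(T_H − T_C), so T_C = COP·T_H/(1 + COP).
With T_H = 306.43 K, T_C = 23 × 306.43/24.00 = 293.66 K.
Converting, 293.66 K = 68.92°F.

68.9 °F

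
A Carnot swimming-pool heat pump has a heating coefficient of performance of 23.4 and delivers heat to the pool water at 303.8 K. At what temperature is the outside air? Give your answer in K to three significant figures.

COP_HP = T_H/(T_H − T_C) gives T_H − T_C = T_H/COP.
With T_H = 303.80 K, T_C = 303.80 × (1 − 1/23.4) = 290.82 K.

291 K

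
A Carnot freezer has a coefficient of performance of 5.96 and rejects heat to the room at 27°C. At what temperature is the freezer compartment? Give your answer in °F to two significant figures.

For a Carnot refrigerator COP_R = T_C/(T_H − T_C), so T_C = COP·T_H/(1 + COP).
With T_H = 300.15 K, T_C = 5.96 × 300.15/6.960 = 257.02 K.
Converting, 257.02 K = 2.97°F.

3.0 °F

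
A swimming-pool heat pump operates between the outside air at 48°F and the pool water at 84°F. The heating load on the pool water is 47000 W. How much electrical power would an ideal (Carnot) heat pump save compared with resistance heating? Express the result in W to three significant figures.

In absolute terms T_C = 282.04 K and T_H = 302.04 K, so ΔT = 20.00 K.
COP_Carnot = T_H/ΔT = 302.04/20.00 = 15.10.
Resistance heating needs Ẇ_res = Q̇_H = 47000 W; the reversible heat pump needs only Ẇ_hp = Q̇_H/COP = 3112 W.
Saving = 47000 − 3112 = 43890 W.

43900 W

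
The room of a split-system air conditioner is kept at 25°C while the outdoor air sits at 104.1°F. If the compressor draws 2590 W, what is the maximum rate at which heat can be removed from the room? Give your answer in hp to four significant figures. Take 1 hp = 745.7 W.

68.78 hp

In absolute terms T_C = 298.15 K and T_H = 313.21 K, so ΔT = 15.06 K.
COP_Carnot = T_C/ΔT = 298.15/15.06 = 19.80.
Q̇_max = COP_Carnot × Ẇ = 19.80 × 2590 W = 51290 W = 68.78 hp.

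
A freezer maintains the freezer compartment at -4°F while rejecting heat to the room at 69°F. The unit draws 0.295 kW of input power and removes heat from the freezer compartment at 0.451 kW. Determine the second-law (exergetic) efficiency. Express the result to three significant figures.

COP_actual = Q̇_C/Ẇ = 0.4510/0.2950 = 1.529.
In absolute terms T_C = 253.15 K and T_H = 293.71 K, so ΔT = 40.56 K.
COP_Carnot = T_C/ΔT = 253.15/40.56 = 6.242.
η_II = COP_actual/COP_Carnot = 1.529/6.242 = 0.2449.

0.245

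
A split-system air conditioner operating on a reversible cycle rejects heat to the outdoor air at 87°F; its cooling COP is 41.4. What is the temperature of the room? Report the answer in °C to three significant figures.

For a Carnot refrigerator COP_R = T_C/(T_H − T_C), so T_C = COP·T_H/(1 + COP).
With T_H = 303.71 K, T_C = 41.4 × 303.71/42.40 = 296.54 K.
Converting, 296.54 K = 23.39°C.

23.4 °C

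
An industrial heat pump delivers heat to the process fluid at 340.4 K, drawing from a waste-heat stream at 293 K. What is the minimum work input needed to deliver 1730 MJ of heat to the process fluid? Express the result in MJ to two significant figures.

The reservoir spacing is ΔT = 340.4 − 293 = 47.40 K.
The reversible limit is COP_HP = T_H/ΔT = 7.181, so W_min = Q_H/COP = Q_H·ΔT/T_H.
W_min = 1730 × 47.40/340.40 = 240.9 MJ.

240 MJ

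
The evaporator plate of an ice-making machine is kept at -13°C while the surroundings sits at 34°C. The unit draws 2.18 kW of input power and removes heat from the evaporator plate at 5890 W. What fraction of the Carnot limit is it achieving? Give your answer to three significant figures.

Converting, Q̇_C = 5890 W = 5.890 kW, so COP_actual = Q̇_C/Ẇ = 5.890/2.180 = 2.702.
In absolute terms T_C = 260.15 K and T_H = 307.15 K, so ΔT = 47.00 K.
COP_Carnot = T_C/ΔT = 260.15/47.00 = 5.535.
η_II = COP_actual/COP_Carnot = 2.702/5.535 = 0.4881.

0.488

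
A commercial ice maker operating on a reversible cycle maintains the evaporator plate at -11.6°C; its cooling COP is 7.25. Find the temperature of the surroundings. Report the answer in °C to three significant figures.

24.5 °C

COP_R = T_C/(T_H − T_C) gives T_H − T_C = T_C/COP.
With T_C = 261.55 K, T_H = 261.55 × (1 + 1/7.25) = 297.63 K.
Converting, 297.63 K = 24.48°C.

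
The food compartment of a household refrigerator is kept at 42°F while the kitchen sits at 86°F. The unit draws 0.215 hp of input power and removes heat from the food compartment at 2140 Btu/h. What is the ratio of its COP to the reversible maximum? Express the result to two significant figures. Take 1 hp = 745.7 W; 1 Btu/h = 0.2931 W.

Converting, Q̇_C = 2140 Btu/h = 0.8411 hp, so COP_actual = Q̇_C/Ẇ = 0.8411/0.2150 = 3.912.
In absolute terms T_C = 278.71 K and T_H = 303.15 K, so ΔT = 24.44 K.
COP_Carnot = T_C/ΔT = 278.71/24.44 = 11.40.
η_II = COP_actual/COP_Carnot = 3.912/11.40 = 0.3431.

0.34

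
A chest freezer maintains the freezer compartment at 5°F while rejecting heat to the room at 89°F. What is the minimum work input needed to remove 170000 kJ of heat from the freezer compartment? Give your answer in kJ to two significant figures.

In absolute terms T_C = 258.15 K and T_H = 304.82 K, so ΔT = 46.67 K.
The reversible limit is COP_R = T_C/ΔT = 5.532, so W_min = Q_C/COP = Q_C·ΔT/T_C.
W_min = 170000 × 46.67/258.15 = 30730 kJ.

31000 kJ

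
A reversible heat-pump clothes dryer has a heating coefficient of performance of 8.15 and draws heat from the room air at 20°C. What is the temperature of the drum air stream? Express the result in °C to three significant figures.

COP_HP = T_H/(T_H − T_C) rearranges to T_H = COP·T_C/(COP − 1).
With T_C = 293.15 K, T_H = 8.15 × 293.15/7.150 = 334.15 K.
Converting, 334.15 K = 61.00°C.

61.0 °C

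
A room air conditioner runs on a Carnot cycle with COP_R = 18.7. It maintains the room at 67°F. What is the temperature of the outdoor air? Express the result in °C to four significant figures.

COP_R = T_C/(T_H − T_C) gives T_H − T_C = T_C/COP.
With T_C = 292.59 K, T_H = 292.59 × (1 + 1/18.7) = 308.24 K.
Converting, 308.24 K = 35.09°C.

35.09 °C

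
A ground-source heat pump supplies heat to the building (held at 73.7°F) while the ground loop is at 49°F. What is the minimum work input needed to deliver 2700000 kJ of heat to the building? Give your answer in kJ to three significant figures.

In absolute terms T_C = 282.59 K and T_H = 296.32 K, so ΔT = 13.72 K.
The reversible limit is COP_HP = T_H/ΔT = 21.59, so W_min = Q_H/COP = Q_H·ΔT/T_H.
W_min = 2700000 × 13.72/296.32 = 125000 kJ.

125000 kJ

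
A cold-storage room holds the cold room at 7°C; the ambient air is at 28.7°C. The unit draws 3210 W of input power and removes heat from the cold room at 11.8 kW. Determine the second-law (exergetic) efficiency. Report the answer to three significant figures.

0.285

Converting, Q̇_C = 11.80 kW = 11800 W, so COP_actual = Q̇_C/Ẇ = 11800/3210 = 3.676.
In absolute terms T_C = 280.15 K and T_H = 301.85 K, so ΔT = 21.70 K.
COP_Carnot = T_C/ΔT = 280.15/21.70 = 12.91.
η_II = COP_actual/COP_Carnot = 3.676/12.91 = 0.2847.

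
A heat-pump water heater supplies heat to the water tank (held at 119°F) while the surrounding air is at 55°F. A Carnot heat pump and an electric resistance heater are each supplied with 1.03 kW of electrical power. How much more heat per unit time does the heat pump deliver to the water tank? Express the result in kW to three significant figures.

8.28 kW

In absolute terms T_C = 285.93 K and T_H = 321.48 K, so ΔT = 35.56 K.
COP_Carnot = T_H/ΔT = 321.48/35.56 = 9.042.
The heat pump delivers Q̇_H = COP × Ẇ = 9.313 kW; the resistance heater delivers Ẇ = 1.030 kW.
Extra = (COP − 1)·Ẇ = 8.283 kW.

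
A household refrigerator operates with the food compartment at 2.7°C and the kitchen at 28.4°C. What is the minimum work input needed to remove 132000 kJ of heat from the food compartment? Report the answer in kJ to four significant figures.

In absolute terms T_C = 275.85 K and T_H = 301.55 K, so ΔT = 25.70 K.
The reversible limit is COP_R = T_C/ΔT = 10.73, so W_min = Q_C/COP = Q_C·ΔT/T_C.
W_min = 132000 × 25.70/275.85 = 12300 kJ.

12300 kJ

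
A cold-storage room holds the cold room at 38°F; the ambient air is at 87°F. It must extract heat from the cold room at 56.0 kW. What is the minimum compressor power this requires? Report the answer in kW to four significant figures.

5.514 kW

In absolute terms T_C = 276.48 K and T_H = 303.71 K, so ΔT = 27.22 K.
COP_Carnot = T_C/ΔT = 276.48/27.22 = 10.16.
Ẇ_min = Q̇/COP_Carnot = 56.00/10.16 = 5.514 kW.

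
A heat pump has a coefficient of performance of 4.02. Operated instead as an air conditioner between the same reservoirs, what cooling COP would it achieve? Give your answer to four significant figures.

Since Q_H = Q_C + W for any cycle, COP_R = Q_C/W = Q_H/W − 1.
COP_R = 4.02 − 1 = 3.02.

3.020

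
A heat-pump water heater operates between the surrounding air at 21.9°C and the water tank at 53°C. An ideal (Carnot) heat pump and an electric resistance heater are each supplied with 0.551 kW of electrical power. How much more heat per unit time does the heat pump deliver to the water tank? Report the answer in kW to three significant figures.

In absolute terms T_C = 295.05 K and T_H = 326.15 K, so ΔT = 31.10 K.
COP_Carnot = T_H/ΔT = 326.15/31.10 = 10.49.
The heat pump delivers Q̇_H = COP × Ẇ = 5.778 kW; the resistance heater delivers Ẇ = 0.5510 kW.
Extra = (COP − 1)·Ẇ = 5.227 kW.

5.23 kW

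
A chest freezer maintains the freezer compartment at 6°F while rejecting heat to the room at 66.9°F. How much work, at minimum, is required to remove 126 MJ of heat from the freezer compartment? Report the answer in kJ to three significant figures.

16500 kJ

In absolute terms T_C = 258.71 K and T_H = 292.54 K, so ΔT = 33.83 K.
The reversible limit is COP_R = T_C/ΔT = 7.646, so W_min = Q_C/COP = Q_C·ΔT/T_C.
W_min = 126.0 × 33.83/258.71 = 16.48 MJ = 16480 kJ.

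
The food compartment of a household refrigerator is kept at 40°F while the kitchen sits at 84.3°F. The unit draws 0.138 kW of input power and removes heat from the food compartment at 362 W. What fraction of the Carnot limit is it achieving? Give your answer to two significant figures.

0.23

Converting, Q̇_C = 362.0 W = 0.3620 kW, so COP_actual = Q̇_C/Ẇ = 0.3620/0.1380 = 2.623.
In absolute terms T_C = 277.59 K and T_H = 302.21 K, so ΔT = 24.61 K.
COP_Carnot = T_C/ΔT = 277.59/24.61 = 11.28.
η_II = COP_actual/COP_Carnot = 2.623/11.28 = 0.2326.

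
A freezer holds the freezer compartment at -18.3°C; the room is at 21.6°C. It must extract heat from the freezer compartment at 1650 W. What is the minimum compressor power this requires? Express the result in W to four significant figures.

In absolute terms T_C = 254.85 K and T_H = 294.75 K, so ΔT = 39.90 K.
COP_Carnot = T_C/ΔT = 254.85/39.90 = 6.387.
Ẇ_min = Q̇/COP_Carnot = 1650/6.387 = 258.3 W.

258.3 W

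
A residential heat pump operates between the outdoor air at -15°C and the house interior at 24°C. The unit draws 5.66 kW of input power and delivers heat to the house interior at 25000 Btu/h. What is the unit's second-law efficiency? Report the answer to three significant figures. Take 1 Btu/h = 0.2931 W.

Converting, Q̇_H = 25000 Btu/h = 7.328 kW, so COP_actual = Q̇_H/Ẇ = 7.328/5.660 = 1.295.
In absolute terms T_C = 258.15 K and T_H = 297.15 K, so ΔT = 39.00 K.
COP_Carnot = T_H/ΔT = 297.15/39.00 = 7.619.
η_II = COP_actual/COP_Carnot = 1.295/7.619 = 0.1699.

0.170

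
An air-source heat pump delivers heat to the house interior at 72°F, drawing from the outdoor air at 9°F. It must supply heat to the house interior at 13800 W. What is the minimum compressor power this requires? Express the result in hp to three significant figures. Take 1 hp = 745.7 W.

In absolute terms T_C = 260.37 K and T_H = 295.37 K, so ΔT = 35.00 K.
COP_Carnot = T_H/ΔT = 295.37/35.00 = 8.439.
Ẇ_min = Q̇/COP_Carnot = 13800/8.439 = 1635 W = 2.193 hp.

2.19 hp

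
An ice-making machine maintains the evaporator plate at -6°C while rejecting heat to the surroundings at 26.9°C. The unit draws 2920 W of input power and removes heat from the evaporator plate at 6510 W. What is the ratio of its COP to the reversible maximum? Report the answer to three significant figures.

0.275

COP_actual = Q̇_C/Ẇ = 6510/2920 = 2.229.
In absolute terms T_C = 267.15 K and T_H = 300.05 K, so ΔT = 32.90 K.
COP_Carnot = T_C/ΔT = 267.15/32.90 = 8.120.
η_II = COP_actual/COP_Carnot = 2.229/8.120 = 0.2746.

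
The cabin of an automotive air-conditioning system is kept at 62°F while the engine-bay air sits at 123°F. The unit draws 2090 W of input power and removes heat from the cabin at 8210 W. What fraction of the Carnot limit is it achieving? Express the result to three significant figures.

COP_actual = Q̇_C/Ẇ = 8210/2090 = 3.928.
In absolute terms T_C = 289.82 K and T_H = 323.71 K, so ΔT = 33.89 K.
COP_Carnot = T_C/ΔT = 289.82/33.89 = 8.552.
η_II = COP_actual/COP_Carnot = 3.928/8.552 = 0.4593.

0.459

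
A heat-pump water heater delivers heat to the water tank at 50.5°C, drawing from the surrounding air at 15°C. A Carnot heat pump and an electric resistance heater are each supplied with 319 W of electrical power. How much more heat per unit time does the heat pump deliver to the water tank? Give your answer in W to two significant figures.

2600 W

In absolute terms T_C = 288.15 K and T_H = 323.65 K, so ΔT = 35.50 K.
COP_Carnot = T_H/ΔT = 323.65/35.50 = 9.117.
The heat pump delivers Q̇_H = COP × Ẇ = 2908 W; the resistance heater delivers Ẇ = 319.0 W.
Extra = (COP − 1)·Ẇ = 2589 W.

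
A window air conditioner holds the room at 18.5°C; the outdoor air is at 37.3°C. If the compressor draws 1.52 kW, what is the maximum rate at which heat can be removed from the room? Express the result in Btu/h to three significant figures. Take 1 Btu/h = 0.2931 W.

In absolute terms T_C = 291.65 K and T_H = 310.45 K, so ΔT = 18.80 K.
COP_Carnot = T_C/ΔT = 291.65/18.80 = 15.51.
Q̇_max = COP_Carnot × Ẇ = 15.51 × 1.520 kW = 23.58 kW = 80450 Btu/h.

80500 Btu/h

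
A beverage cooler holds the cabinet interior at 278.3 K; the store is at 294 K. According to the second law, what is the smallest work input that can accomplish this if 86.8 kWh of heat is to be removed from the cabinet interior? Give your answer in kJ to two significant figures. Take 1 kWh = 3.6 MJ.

18000 kJ

The reservoir spacing is ΔT = 294 − 278.3 = 15.70 K.
The reversible limit is COP_R = T_C/ΔT = 17.73, so W_min = Q_C/COP = Q_C·ΔT/T_C.
W_min = 86.80 × 15.70/278.30 = 4.897 kWh = 17630 kJ.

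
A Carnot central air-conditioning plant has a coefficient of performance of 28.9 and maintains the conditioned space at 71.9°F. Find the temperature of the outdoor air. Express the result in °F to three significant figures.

90.3 °F

COP_R = T_C/(T_H − T_C) gives T_H − T_C = T_C/COP.
With T_C = 295.32 K, T_H = 295.32 × (1 + 1/28.9) = 305.54 K.
Converting, 305.54 K = 90.29°F.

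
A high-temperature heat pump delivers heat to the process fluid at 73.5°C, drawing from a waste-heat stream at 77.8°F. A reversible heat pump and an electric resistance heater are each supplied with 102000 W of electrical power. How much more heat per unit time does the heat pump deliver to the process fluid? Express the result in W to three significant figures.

634000 W

In absolute terms T_C = 298.59 K and T_H = 346.65 K, so ΔT = 48.06 K.
COP_Carnot = T_H/ΔT = 346.65/48.06 = 7.214.
The heat pump delivers Q̇_H = COP × Ẇ = 735800 W; the resistance heater delivers Ẇ = 102000 W.
Extra = (COP − 1)·Ẇ = 633800 W.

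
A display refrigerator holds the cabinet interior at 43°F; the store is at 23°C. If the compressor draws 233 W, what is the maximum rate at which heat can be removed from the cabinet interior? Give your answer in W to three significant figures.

In absolute terms T_C = 279.26 K and T_H = 296.15 K, so ΔT = 16.89 K.
COP_Carnot = T_C/ΔT = 279.26/16.89 = 16.54.
Q̇_max = COP_Carnot × Ẇ = 16.54 × 233.0 W = 3853 W.

3850 W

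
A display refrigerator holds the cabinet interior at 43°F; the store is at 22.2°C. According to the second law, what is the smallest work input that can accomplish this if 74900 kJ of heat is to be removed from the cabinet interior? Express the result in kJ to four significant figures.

In absolute terms T_C = 279.26 K and T_H = 295.35 K, so ΔT = 16.09 K.
The reversible limit is COP_R = T_C/ΔT = 17.36, so W_min = Q_C/COP = Q_C·ΔT/T_C.
W_min = 74900 × 16.09/279.26 = 4315 kJ.

4315 kJ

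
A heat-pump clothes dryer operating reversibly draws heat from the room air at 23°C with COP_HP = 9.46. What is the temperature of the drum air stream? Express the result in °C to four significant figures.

COP_HP = T_H/(T_H − T_C) rearranges to T_H = COP·T_C/(COP − 1).
With T_C = 296.15 K, T_H = 9.46 × 296.15/8.460 = 331.16 K.
Converting, 331.16 K = 58.01°C.

58.01 °C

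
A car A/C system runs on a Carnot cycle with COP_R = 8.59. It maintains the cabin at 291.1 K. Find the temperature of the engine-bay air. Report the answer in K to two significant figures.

320 K

COP_R = T_C/(T_H − T_C) gives T_H − T_C = T_C/COP.
With T_C = 291.10 K, T_H = 291.10 × (1 + 1/8.59) = 324.99 K.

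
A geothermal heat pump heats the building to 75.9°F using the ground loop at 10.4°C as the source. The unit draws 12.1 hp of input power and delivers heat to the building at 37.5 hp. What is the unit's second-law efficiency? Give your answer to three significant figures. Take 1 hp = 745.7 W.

COP_actual = Q̇_H/Ẇ = 37.50/12.10 = 3.099.
In absolute terms T_C = 283.55 K and T_H = 297.54 K, so ΔT = 13.99 K.
COP_Carnot = T_H/ΔT = 297.54/13.99 = 21.27.
η_II = COP_actual/COP_Carnot = 3.099/21.27 = 0.1457.

0.146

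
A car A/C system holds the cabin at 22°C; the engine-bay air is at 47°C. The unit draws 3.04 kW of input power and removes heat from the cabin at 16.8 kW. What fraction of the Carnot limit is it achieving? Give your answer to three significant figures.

COP_actual = Q̇_C/Ẇ = 16.80/3.040 = 5.526.
In absolute terms T_C = 295.15 K and T_H = 320.15 K, so ΔT = 25.00 K.
COP_Carnot = T_C/ΔT = 295.15/25.00 = 11.81.
η_II = COP_actual/COP_Carnot = 5.526/11.81 = 0.4681.

0.468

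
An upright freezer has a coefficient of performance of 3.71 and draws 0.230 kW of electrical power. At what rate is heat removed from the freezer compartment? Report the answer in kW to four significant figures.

0.8533 kW

Q̇_C = COP × Ẇ = 3.71 × 0.2300 = 0.8533 kW.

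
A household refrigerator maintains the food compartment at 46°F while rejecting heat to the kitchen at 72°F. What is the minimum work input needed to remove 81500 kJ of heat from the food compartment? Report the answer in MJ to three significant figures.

4.19 MJ

In absolute terms T_C = 280.93 K and T_H = 295.37 K, so ΔT = 14.44 K.
The reversible limit is COP_R = T_C/ΔT = 19.45, so W_min = Q_C/COP = Q_C·ΔT/T_C.
W_min = 81500 × 14.44/280.93 = 4190 kJ = 4.190 MJ.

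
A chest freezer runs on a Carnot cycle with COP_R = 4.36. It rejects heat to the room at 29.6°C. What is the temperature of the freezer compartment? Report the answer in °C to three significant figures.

For a Carnot refrigerator COP_R = T_C/(T_H − T_C), so T_C = COP·T_H/(1 + COP).
With T_H = 302.75 K, T_C = 4.36 × 302.75/5.360 = 246.27 K.
Converting, 246.27 K = -26.88°C.

-26.9 °C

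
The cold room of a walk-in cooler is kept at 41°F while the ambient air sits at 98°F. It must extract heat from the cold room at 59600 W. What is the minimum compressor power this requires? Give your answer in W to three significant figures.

6790 W

In absolute terms T_C = 278.15 K and T_H = 309.82 K, so ΔT = 31.67 K.
COP_Carnot = T_C/ΔT = 278.15/31.67 = 8.784.
Ẇ_min = Q̇/COP_Carnot = 59600/8.784 = 6785 W.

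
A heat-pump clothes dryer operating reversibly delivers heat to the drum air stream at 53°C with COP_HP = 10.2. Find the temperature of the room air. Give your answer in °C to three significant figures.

COP_HP = T_H/(T_H − T_C) gives T_H − T_C = T_H/COP.
With T_H = 326.15 K, T_C = 326.15 × (1 − 1/10.2) = 294.17 K.
Converting, 294.17 K = 21.02°C.

21.0 °C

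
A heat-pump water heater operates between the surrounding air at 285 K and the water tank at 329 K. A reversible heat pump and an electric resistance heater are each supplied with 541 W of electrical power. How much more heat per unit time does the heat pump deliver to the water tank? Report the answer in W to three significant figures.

3500 W

The reservoir spacing is ΔT = 329 − 285 = 44.00 K.
COP_Carnot = T_H/ΔT = 329.00/44.00 = 7.477.
The heat pump delivers Q̇_H = COP × Ẇ = 4045 W; the resistance heater delivers Ẇ = 541.0 W.
Extra = (COP − 1)·Ẇ = 3504 W.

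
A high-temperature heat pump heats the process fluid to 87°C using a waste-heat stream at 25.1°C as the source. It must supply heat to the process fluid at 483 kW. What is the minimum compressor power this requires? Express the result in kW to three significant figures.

83.0 kW

In absolute terms T_C = 298.25 K and T_H = 360.15 K, so ΔT = 61.90 K.
COP_Carnot = T_H/ΔT = 360.15/61.90 = 5.818.
Ẇ_min = Q̇/COP_Carnot = 483.0/5.818 = 83.01 kW.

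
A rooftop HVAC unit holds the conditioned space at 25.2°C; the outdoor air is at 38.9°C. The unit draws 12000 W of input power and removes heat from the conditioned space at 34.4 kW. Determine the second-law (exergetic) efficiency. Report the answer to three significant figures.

Converting, Q̇_C = 34.40 kW = 34400 W, so COP_actual = Q̇_C/Ẇ = 34400/12000 = 2.867.
In absolute terms T_C = 298.35 K and T_H = 312.05 K, so ΔT = 13.70 K.
COP_Carnot = T_C/ΔT = 298.35/13.70 = 21.78.
η_II = COP_actual/COP_Carnot = 2.867/21.78 = 0.1316.

0.132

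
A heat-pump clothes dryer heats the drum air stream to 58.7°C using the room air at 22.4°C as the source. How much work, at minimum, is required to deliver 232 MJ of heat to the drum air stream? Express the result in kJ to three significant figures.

25400 kJ

In absolute terms T_C = 295.55 K and T_H = 331.85 K, so ΔT = 36.30 K.
The reversible limit is COP_HP = T_H/ΔT = 9.142, so W_min = Q_H/COP = Q_H·ΔT/T_H.
W_min = 232.0 × 36.30/331.85 = 25.38 MJ = 25380 kJ.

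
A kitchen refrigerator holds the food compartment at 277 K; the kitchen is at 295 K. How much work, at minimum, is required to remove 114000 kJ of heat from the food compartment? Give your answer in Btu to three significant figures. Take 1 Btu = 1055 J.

The reservoir spacing is ΔT = 295 − 277 = 18.00 K.
The reversible limit is COP_R = T_C/ΔT = 15.39, so W_min = Q_C/COP = Q_C·ΔT/T_C.
W_min = 114000 × 18.00/277.00 = 7408 kJ = 7022 Btu.

7020 Btu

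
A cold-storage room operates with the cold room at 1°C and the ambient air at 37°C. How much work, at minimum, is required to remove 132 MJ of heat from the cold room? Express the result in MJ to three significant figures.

17.3 MJ

In absolute terms T_C = 274.15 K and T_H = 310.15 K, so ΔT = 36.00 K.
The reversible limit is COP_R = T_C/ΔT = 7.615, so W_min = Q_C/COP = Q_C·ΔT/T_C.
W_min = 132.0 × 36.00/274.15 = 17.33 MJ.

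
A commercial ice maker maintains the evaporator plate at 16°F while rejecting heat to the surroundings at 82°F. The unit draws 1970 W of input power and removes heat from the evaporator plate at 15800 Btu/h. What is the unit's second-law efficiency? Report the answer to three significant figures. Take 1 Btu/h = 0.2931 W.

Converting, Q̇_C = 15800 Btu/h = 4631 W, so COP_actual = Q̇_C/Ẇ = 4631/1970 = 2.351.
In absolute terms T_C = 264.26 K and T_H = 300.93 K, so ΔT = 36.67 K.
COP_Carnot = T_C/ΔT = 264.26/36.67 = 7.207.
η_II = COP_actual/COP_Carnot = 2.351/7.207 = 0.3262.

0.326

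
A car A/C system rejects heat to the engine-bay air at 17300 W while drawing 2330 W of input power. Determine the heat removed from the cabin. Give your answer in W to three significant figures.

15000 W

For a cyclic device the first law requires Q̇_H = Q̇_C + Ẇ.
Q̇_C = Q̇_H − Ẇ = 14970 W.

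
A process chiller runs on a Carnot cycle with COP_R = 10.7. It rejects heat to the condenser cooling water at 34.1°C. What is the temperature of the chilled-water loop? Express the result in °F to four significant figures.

46.11 °F

For a Carnot refrigerator COP_R = T_C/(T_H − T_C), so T_C = COP·T_H/(1 + COP).
With T_H = 307.25 K, T_C = 10.7 × 307.25/11.70 = 280.99 K.
Converting, 280.99 K = 46.11°F.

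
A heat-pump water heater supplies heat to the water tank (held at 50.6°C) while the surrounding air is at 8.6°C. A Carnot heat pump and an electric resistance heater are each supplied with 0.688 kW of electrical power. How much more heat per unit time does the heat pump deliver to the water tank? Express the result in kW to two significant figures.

4.6 kW

In absolute terms T_C = 281.75 K and T_H = 323.75 K, so ΔT = 42.00 K.
COP_Carnot = T_H/ΔT = 323.75/42.00 = 7.708.
The heat pump delivers Q̇_H = COP × Ẇ = 5.303 kW; the resistance heater delivers Ẇ = 0.6880 kW.
Extra = (COP − 1)·Ẇ = 4.615 kW.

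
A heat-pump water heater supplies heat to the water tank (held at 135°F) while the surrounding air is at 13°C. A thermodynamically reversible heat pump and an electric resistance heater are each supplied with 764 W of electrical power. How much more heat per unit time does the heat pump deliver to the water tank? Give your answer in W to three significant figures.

4940 W

In absolute terms T_C = 286.15 K and T_H = 330.37 K, so ΔT = 44.22 K.
COP_Carnot = T_H/ΔT = 330.37/44.22 = 7.471.
The heat pump delivers Q̇_H = COP × Ẇ = 5708 W; the resistance heater delivers Ẇ = 764.0 W.
Extra = (COP − 1)·Ẇ = 4944 W.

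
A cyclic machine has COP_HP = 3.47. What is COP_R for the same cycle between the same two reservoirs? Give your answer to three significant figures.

2.47

Since Q_H = Q_C + W for any cycle, COP_R = Q_C/W = Q_H/W − 1.
COP_R = 3.47 − 1 = 2.47.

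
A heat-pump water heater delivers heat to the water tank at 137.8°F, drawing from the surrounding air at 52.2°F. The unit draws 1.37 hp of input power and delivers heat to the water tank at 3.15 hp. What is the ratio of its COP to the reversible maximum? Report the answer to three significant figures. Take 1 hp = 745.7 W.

COP_actual = Q̇_H/Ẇ = 3.150/1.370 = 2.299.
In absolute terms T_C = 284.37 K and T_H = 331.93 K, so ΔT = 47.56 K.
COP_Carnot = T_H/ΔT = 331.93/47.56 = 6.980.
η_II = COP_actual/COP_Carnot = 2.299/6.980 = 0.3294.

0.329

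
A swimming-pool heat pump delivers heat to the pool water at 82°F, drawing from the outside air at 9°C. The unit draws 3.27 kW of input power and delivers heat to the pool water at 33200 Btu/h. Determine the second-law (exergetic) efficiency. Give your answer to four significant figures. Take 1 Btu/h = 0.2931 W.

Converting, Q̇_H = 33200 Btu/h = 9.731 kW, so COP_actual = Q̇_H/Ẇ = 9.731/3.270 = 2.976.
In absolute terms T_C = 282.15 K and T_H = 300.93 K, so ΔT = 18.78 K.
COP_Carnot = T_H/ΔT = 300.93/18.78 = 16.03.
η_II = COP_actual/COP_Carnot = 2.976/16.03 = 0.1857.

0.1857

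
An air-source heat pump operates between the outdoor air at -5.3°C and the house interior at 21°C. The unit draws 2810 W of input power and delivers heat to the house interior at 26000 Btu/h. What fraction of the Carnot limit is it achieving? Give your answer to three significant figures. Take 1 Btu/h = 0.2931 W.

Converting, Q̇_H = 26000 Btu/h = 7621 W, so COP_actual = Q̇_H/Ẇ = 7621/2810 = 2.712.
In absolute terms T_C = 267.85 K and T_H = 294.15 K, so ΔT = 26.30 K.
COP_Carnot = T_H/ΔT = 294.15/26.30 = 11.18.
η_II = COP_actual/COP_Carnot = 2.712/11.18 = 0.2425.

0.242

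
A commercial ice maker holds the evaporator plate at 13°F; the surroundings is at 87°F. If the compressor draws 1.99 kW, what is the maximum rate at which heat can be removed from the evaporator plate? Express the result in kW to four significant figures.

12.71 kW

In absolute terms T_C = 262.59 K and T_H = 303.71 K, so ΔT = 41.11 K.
COP_Carnot = T_C/ΔT = 262.59/41.11 = 6.387.
Q̇_max = COP_Carnot × Ẇ = 6.387 × 1.990 kW = 12.71 kW.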